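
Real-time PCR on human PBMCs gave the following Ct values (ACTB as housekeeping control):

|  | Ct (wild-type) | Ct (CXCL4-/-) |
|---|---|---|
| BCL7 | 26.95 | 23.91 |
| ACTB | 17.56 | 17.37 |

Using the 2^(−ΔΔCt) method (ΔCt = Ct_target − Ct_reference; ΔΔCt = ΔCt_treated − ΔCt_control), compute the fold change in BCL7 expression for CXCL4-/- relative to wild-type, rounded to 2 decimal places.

ΔCt(wild-type) = 26.950 − 17.560 = 9.390
ΔCt(CXCL4-/-) = 23.910 − 17.370 = 6.540
ΔΔCt = 6.540 − 9.390 = -2.850
Fold change = 2^(−(-2.850)) = 2^2.850 = 7.210

7.21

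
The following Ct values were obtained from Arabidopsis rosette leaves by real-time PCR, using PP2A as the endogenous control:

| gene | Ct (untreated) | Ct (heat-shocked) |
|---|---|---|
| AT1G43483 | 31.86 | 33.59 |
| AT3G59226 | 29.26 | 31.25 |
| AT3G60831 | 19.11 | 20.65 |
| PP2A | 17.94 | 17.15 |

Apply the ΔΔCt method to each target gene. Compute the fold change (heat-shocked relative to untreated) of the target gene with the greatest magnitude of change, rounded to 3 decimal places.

AT1G43483: ΔΔCt = (33.59−17.15) − (31.86−17.94) = 16.44 − 13.92 = 2.52; fold change = 2^-2.52 = 0.174
AT3G59226: ΔΔCt = (31.25−17.15) − (29.26−17.94) = 14.10 − 11.32 = 2.78; fold change = 2^-2.78 = 0.146
AT3G60831: ΔΔCt = (20.65−17.15) − (19.11−17.94) = 3.50 − 1.17 = 2.33; fold change = 2^-2.33 = 0.199
AT3G59226 has the largest |ΔΔCt| = 2.78.

0.146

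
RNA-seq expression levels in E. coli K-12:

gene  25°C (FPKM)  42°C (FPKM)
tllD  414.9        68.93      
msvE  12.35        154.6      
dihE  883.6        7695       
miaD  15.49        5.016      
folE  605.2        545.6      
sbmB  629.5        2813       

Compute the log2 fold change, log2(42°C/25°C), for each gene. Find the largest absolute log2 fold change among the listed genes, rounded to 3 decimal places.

log2(68.93/414.9) = -2.590  (tllD)
log2(154.6/12.35) = 3.646  (msvE)
log2(7695/883.6) = 3.122  (dihE)
log2(5.016/15.49) = -1.627  (miaD)
log2(545.6/605.2) = -0.150  (folE)
log2(2813/629.5) = 2.160  (sbmB)
The largest magnitude belongs to msvE.

3.646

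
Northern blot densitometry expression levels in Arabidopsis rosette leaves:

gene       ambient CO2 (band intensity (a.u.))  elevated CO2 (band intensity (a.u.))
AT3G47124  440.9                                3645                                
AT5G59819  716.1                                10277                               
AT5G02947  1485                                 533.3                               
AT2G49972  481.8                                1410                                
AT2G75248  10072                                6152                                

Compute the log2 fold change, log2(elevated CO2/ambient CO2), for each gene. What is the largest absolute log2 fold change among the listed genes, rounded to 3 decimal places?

log2(3645/440.9) = 3.047  (AT3G47124)
log2(10277/716.1) = 3.843  (AT5G59819)
log2(533.3/1485) = -1.477  (AT5G02947)
log2(1410/481.8) = 1.549  (AT2G49972)
log2(6152/10072) = -0.711  (AT2G75248)
The largest magnitude belongs to AT5G59819.

3.843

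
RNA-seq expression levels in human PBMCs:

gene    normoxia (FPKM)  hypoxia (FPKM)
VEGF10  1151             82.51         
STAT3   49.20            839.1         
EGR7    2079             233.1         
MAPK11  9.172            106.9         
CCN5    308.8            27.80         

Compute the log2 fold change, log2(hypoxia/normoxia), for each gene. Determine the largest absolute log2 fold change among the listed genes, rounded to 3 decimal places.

4.092

log2(82.51/1151) = -3.802  (VEGF10)
log2(839.1/49.20) = 4.092  (STAT3)
log2(233.1/2079) = -3.157  (EGR7)
log2(106.9/9.172) = 3.543  (MAPK11)
log2(27.80/308.8) = -3.474  (CCN5)
The largest magnitude belongs to STAT3.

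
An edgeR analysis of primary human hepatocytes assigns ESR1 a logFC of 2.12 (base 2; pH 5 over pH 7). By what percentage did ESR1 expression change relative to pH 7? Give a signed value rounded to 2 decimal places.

Fold change = 2^(2.12) = 4.3469
Percent change = (FC − 1) × 100% = (4.3469 − 1) × 100 = 334.69%

334.69%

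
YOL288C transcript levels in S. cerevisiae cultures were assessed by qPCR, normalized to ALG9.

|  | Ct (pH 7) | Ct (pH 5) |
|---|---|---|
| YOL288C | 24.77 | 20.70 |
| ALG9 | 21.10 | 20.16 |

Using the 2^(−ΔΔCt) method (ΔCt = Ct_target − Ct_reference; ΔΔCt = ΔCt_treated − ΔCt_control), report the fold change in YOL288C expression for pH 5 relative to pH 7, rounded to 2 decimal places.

ΔCt(pH 7) = 24.770 − 21.100 = 3.670
ΔCt(pH 5) = 20.700 − 20.160 = 0.540
ΔΔCt = 0.540 − 3.670 = -3.130
Fold change = 2^(−(-3.130)) = 2^3.130 = 8.754

8.75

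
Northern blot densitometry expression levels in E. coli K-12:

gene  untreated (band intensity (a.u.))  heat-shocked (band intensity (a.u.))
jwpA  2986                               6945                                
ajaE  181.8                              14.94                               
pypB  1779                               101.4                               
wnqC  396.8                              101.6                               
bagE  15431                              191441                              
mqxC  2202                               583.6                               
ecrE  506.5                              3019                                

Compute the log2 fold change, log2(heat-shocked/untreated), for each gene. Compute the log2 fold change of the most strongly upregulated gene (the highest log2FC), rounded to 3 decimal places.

log2(6945/2986) = 1.218  (jwpA)
log2(14.94/181.8) = -3.605  (ajaE)
log2(101.4/1779) = -4.133  (pypB)
log2(101.6/396.8) = -1.966  (wnqC)
log2(191441/15431) = 3.633  (bagE)
log2(583.6/2202) = -1.916  (mqxC)
log2(3019/506.5) = 2.575  (ecrE)
bagE is most strongly upregulated.

3.633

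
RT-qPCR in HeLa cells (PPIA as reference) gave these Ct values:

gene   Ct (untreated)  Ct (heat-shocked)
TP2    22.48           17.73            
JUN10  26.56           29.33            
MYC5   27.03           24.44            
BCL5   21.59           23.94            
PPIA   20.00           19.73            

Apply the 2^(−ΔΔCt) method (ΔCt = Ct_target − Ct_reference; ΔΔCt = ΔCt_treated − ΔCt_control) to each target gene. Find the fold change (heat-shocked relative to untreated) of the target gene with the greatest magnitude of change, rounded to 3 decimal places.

TP2: ΔΔCt = (17.73−19.73) − (22.48−20.00) = -2.00 − 2.48 = -4.48; fold change = 2^4.48 = 22.316
JUN10: ΔΔCt = (29.33−19.73) − (26.56−20.00) = 9.60 − 6.56 = 3.04; fold change = 2^-3.04 = 0.122
MYC5: ΔΔCt = (24.44−19.73) − (27.03−20.00) = 4.71 − 7.03 = -2.32; fold change = 2^2.32 = 4.993
BCL5: ΔΔCt = (23.94−19.73) − (21.59−20.00) = 4.21 − 1.59 = 2.62; fold change = 2^-2.62 = 0.163
TP2 has the largest |ΔΔCt| = 4.48.

22.316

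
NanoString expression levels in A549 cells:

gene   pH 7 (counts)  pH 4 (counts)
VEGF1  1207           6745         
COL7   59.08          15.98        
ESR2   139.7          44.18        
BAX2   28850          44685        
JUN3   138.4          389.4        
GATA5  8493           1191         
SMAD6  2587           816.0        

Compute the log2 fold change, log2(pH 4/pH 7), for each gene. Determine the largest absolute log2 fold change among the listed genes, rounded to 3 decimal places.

log2(6745/1207) = 2.482  (VEGF1)
log2(15.98/59.08) = -1.886  (COL7)
log2(44.18/139.7) = -1.661  (ESR2)
log2(44685/28850) = 0.631  (BAX2)
log2(389.4/138.4) = 1.492  (JUN3)
log2(1191/8493) = -2.834  (GATA5)
log2(816.0/2587) = -1.665  (SMAD6)
The largest magnitude belongs to GATA5.

2.834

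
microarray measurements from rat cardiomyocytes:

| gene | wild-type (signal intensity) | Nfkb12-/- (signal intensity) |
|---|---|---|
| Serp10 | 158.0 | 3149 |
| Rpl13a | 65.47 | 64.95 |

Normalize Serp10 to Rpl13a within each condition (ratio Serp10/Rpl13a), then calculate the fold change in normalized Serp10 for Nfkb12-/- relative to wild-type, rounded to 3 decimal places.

20.090

Serp10/Rpl13a (wild-type) = 158.0 / 65.47 = 2.4133
Serp10/Rpl13a (Nfkb12-/-) = 3149 / 64.95 = 48.483
Fold change = 48.483 / 2.4133 = 20.0899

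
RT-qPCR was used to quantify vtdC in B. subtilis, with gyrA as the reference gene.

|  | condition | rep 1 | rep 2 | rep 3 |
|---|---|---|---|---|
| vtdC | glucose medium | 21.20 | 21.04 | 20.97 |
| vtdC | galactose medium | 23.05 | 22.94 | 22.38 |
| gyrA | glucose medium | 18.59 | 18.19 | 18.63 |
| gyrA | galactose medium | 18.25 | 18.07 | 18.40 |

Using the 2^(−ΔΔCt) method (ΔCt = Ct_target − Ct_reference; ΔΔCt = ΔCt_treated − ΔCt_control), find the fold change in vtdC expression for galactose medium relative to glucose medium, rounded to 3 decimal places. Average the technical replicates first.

0.259

Mean Ct: vtdC glucose medium 21.070; vtdC galactose medium 22.790; gyrA glucose medium 18.470; gyrA galactose medium 18.240
ΔCt(glucose medium) = 21.070 − 18.470 = 2.600
ΔCt(galactose medium) = 22.790 − 18.240 = 4.550
ΔΔCt = 4.550 − 2.600 = 1.950
Fold change = 2^(−1.950) = 0.2588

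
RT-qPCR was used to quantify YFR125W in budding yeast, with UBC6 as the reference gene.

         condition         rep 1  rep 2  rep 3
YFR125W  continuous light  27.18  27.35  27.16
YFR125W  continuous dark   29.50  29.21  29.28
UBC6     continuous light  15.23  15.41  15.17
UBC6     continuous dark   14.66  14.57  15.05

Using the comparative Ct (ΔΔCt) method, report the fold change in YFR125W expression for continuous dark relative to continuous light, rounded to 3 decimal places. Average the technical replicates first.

Mean Ct: YFR125W continuous light 27.230; YFR125W continuous dark 29.330; UBC6 continuous light 15.270; UBC6 continuous dark 14.760
ΔCt(continuous light) = 27.230 − 15.270 = 11.960
ΔCt(continuous dark) = 29.330 − 14.760 = 14.570
ΔΔCt = 14.570 − 11.960 = 2.610
Fold change = 2^(−2.610) = 0.1638

0.164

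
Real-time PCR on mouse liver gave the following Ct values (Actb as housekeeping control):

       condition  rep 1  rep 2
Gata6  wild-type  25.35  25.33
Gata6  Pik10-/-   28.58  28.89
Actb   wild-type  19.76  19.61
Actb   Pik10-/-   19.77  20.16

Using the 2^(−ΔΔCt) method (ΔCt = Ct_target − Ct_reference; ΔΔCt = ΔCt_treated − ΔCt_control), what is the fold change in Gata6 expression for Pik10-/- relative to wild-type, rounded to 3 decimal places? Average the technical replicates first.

Mean Ct: Gata6 wild-type 25.340; Gata6 Pik10-/- 28.735; Actb wild-type 19.685; Actb Pik10-/- 19.965
ΔCt(wild-type) = 25.340 − 19.685 = 5.655
ΔCt(Pik10-/-) = 28.735 − 19.965 = 8.770
ΔΔCt = 8.770 − 5.655 = 3.115
Fold change = 2^(−3.115) = 0.1154

0.115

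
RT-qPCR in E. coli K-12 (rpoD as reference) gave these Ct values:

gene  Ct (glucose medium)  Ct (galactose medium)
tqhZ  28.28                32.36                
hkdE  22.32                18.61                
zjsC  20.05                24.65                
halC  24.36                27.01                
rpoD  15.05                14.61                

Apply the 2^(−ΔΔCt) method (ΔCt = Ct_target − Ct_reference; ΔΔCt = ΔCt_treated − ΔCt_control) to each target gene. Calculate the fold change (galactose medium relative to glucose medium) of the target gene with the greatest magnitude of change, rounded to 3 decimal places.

tqhZ: ΔΔCt = (32.36−14.61) − (28.28−15.05) = 17.75 − 13.23 = 4.52; fold change = 2^-4.52 = 0.044
hkdE: ΔΔCt = (18.61−14.61) − (22.32−15.05) = 4.00 − 7.27 = -3.27; fold change = 2^3.27 = 9.646
zjsC: ΔΔCt = (24.65−14.61) − (20.05−15.05) = 10.04 − 5.00 = 5.04; fold change = 2^-5.04 = 0.030
halC: ΔΔCt = (27.01−14.61) − (24.36−15.05) = 12.40 − 9.31 = 3.09; fold change = 2^-3.09 = 0.117
zjsC has the largest |ΔΔCt| = 5.04.

0.030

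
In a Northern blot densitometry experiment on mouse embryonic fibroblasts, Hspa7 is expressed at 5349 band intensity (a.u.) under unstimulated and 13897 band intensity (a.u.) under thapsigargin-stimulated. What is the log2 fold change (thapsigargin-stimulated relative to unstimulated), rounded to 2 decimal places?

Fold change = 13897 / 5349 = 2.5981
log2(2.5981) = 1.377

1.38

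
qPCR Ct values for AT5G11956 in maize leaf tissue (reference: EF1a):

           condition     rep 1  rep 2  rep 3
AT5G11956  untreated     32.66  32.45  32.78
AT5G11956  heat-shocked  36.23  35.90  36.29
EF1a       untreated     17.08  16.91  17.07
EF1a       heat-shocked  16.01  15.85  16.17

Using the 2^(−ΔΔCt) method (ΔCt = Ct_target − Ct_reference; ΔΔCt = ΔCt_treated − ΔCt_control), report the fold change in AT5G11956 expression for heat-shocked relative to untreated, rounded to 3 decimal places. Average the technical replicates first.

Mean Ct: AT5G11956 untreated 32.630; AT5G11956 heat-shocked 36.140; EF1a untreated 17.020; EF1a heat-shocked 16.010
ΔCt(untreated) = 32.630 − 17.020 = 15.610
ΔCt(heat-shocked) = 36.140 − 16.010 = 20.130
ΔΔCt = 20.130 − 15.610 = 4.520
Fold change = 2^(−4.520) = 0.0436

0.044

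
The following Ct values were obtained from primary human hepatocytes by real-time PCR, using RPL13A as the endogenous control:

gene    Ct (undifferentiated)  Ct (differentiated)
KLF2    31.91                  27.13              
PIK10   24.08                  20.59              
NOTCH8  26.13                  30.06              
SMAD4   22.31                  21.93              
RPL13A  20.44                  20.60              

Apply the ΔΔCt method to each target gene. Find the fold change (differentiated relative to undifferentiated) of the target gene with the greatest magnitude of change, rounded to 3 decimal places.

KLF2: ΔΔCt = (27.13−20.60) − (31.91−20.44) = 6.53 − 11.47 = -4.94; fold change = 2^4.94 = 30.696
PIK10: ΔΔCt = (20.59−20.60) − (24.08−20.44) = -0.01 − 3.64 = -3.65; fold change = 2^3.65 = 12.553
NOTCH8: ΔΔCt = (30.06−20.60) − (26.13−20.44) = 9.46 − 5.69 = 3.77; fold change = 2^-3.77 = 0.073
SMAD4: ΔΔCt = (21.93−20.60) − (22.31−20.44) = 1.33 − 1.87 = -0.54; fold change = 2^0.54 = 1.454
KLF2 has the largest |ΔΔCt| = 4.94.

30.696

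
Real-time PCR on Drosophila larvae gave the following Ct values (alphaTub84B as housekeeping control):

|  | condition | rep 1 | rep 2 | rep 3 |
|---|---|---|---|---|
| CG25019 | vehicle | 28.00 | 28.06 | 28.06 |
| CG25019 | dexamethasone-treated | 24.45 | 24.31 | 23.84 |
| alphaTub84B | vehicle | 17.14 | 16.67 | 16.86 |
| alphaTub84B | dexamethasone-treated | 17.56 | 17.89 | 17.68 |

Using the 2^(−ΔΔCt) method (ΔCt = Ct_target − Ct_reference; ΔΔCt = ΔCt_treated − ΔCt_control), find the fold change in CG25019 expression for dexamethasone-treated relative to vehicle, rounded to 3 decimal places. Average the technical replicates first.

Mean Ct: CG25019 vehicle 28.040; CG25019 dexamethasone-treated 24.200; alphaTub84B vehicle 16.890; alphaTub84B dexamethasone-treated 17.710
ΔCt(vehicle) = 28.040 − 16.890 = 11.150
ΔCt(dexamethasone-treated) = 24.200 − 17.710 = 6.490
ΔΔCt = 6.490 − 11.150 = -4.660
Fold change = 2^(−(-4.660)) = 2^4.660 = 25.2813

25.281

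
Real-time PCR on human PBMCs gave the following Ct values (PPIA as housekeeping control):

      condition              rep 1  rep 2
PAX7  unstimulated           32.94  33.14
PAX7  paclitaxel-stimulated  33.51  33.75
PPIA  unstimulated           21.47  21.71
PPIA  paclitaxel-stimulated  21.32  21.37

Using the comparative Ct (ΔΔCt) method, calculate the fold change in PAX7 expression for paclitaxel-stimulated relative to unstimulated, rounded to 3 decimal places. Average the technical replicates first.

Mean Ct: PAX7 unstimulated 33.040; PAX7 paclitaxel-stimulated 33.630; PPIA unstimulated 21.590; PPIA paclitaxel-stimulated 21.345
ΔCt(unstimulated) = 33.040 − 21.590 = 11.450
ΔCt(paclitaxel-stimulated) = 33.630 − 21.345 = 12.285
ΔΔCt = 12.285 − 11.450 = 0.835
Fold change = 2^(−0.835) = 0.5606

0.561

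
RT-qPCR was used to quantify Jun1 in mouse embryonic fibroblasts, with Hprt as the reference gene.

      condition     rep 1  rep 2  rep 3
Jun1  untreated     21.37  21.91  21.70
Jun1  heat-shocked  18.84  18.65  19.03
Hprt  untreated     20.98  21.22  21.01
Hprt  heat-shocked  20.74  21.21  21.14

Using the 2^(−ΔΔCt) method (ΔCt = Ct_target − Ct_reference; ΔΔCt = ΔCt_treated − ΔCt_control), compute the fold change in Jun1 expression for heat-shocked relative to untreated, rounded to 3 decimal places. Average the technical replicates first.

Mean Ct: Jun1 untreated 21.660; Jun1 heat-shocked 18.840; Hprt untreated 21.070; Hprt heat-shocked 21.030
ΔCt(untreated) = 21.660 − 21.070 = 0.590
ΔCt(heat-shocked) = 18.840 − 21.030 = -2.190
ΔΔCt = -2.190 − 0.590 = -2.780
Fold change = 2^(−(-2.780)) = 2^2.780 = 6.8685

6.869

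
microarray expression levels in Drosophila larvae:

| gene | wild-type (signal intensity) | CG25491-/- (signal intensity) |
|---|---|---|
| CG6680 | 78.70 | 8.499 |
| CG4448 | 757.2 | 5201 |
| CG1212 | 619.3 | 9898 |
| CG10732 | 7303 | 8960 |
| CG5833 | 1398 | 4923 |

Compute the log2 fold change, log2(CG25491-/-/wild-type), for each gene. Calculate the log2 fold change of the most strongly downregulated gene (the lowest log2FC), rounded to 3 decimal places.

log2(8.499/78.70) = -3.211  (CG6680)
log2(5201/757.2) = 2.780  (CG4448)
log2(9898/619.3) = 3.998  (CG1212)
log2(8960/7303) = 0.295  (CG10732)
log2(4923/1398) = 1.816  (CG5833)
CG6680 is most strongly downregulated.

-3.211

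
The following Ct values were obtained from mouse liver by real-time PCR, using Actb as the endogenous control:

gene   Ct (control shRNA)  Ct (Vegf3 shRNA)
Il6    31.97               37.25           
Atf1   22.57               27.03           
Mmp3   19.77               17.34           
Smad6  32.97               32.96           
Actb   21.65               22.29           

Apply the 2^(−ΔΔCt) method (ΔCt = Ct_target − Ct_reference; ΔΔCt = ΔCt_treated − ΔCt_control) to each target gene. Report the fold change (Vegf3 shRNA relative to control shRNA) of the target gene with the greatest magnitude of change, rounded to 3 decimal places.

Il6: ΔΔCt = (37.25−22.29) − (31.97−21.65) = 14.96 − 10.32 = 4.64; fold change = 2^-4.64 = 0.040
Atf1: ΔΔCt = (27.03−22.29) − (22.57−21.65) = 4.74 − 0.92 = 3.82; fold change = 2^-3.82 = 0.071
Mmp3: ΔΔCt = (17.34−22.29) − (19.77−21.65) = -4.95 − (-1.88) = -3.07; fold change = 2^3.07 = 8.398
Smad6: ΔΔCt = (32.96−22.29) − (32.97−21.65) = 10.67 − 11.32 = -0.65; fold change = 2^0.65 = 1.569
Il6 has the largest |ΔΔCt| = 4.64.

0.040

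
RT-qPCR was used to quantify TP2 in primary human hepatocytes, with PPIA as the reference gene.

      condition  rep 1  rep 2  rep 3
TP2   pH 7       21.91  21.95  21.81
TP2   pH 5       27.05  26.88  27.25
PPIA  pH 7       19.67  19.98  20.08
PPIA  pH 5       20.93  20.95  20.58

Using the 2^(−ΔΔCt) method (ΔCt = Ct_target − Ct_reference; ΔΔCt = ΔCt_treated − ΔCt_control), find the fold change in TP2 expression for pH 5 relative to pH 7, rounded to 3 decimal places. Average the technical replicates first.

0.052

Mean Ct: TP2 pH 7 21.890; TP2 pH 5 27.060; PPIA pH 7 19.910; PPIA pH 5 20.820
ΔCt(pH 7) = 21.890 − 19.910 = 1.980
ΔCt(pH 5) = 27.060 − 20.820 = 6.240
ΔΔCt = 6.240 − 1.980 = 4.260
Fold change = 2^(−4.260) = 0.0522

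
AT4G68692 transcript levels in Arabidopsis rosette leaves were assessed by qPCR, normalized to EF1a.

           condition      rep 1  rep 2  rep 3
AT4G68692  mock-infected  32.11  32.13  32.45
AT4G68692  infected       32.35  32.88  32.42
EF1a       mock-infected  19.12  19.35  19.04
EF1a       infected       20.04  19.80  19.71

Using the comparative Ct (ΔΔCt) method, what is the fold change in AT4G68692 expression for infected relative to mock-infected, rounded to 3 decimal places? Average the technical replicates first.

1.283

Mean Ct: AT4G68692 mock-infected 32.230; AT4G68692 infected 32.550; EF1a mock-infected 19.170; EF1a infected 19.850
ΔCt(mock-infected) = 32.230 − 19.170 = 13.060
ΔCt(infected) = 32.550 − 19.850 = 12.700
ΔΔCt = 12.700 − 13.060 = -0.360
Fold change = 2^(−(-0.360)) = 2^0.360 = 1.2834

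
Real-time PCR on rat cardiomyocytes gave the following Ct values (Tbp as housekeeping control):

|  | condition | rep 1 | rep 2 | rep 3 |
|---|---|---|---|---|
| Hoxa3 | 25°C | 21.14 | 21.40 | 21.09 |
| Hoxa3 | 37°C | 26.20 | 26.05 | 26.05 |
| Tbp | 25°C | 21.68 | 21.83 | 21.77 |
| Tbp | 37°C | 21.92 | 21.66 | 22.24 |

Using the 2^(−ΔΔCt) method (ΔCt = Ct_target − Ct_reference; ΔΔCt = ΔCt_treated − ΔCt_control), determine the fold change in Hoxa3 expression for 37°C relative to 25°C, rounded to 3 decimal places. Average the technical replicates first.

Mean Ct: Hoxa3 25°C 21.210; Hoxa3 37°C 26.100; Tbp 25°C 21.760; Tbp 37°C 21.940
ΔCt(25°C) = 21.210 − 21.760 = -0.550
ΔCt(37°C) = 26.100 − 21.940 = 4.160
ΔΔCt = 4.160 − (-0.550) = 4.710
Fold change = 2^(−4.710) = 0.0382

0.038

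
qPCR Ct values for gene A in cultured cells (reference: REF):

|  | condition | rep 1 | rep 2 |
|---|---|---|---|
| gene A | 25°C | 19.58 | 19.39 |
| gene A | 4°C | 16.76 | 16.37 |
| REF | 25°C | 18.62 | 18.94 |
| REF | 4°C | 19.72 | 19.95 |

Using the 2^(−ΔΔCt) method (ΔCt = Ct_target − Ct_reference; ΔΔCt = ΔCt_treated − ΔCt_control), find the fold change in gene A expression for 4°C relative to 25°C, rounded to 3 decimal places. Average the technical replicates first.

Mean Ct: gene A 25°C 19.485; gene A 4°C 16.565; REF 25°C 18.780; REF 4°C 19.835
ΔCt(25°C) = 19.485 − 18.780 = 0.705
ΔCt(4°C) = 16.565 − 19.835 = -3.270
ΔΔCt = -3.270 − 0.705 = -3.975
Fold change = 2^(−(-3.975)) = 2^3.975 = 15.7251

15.725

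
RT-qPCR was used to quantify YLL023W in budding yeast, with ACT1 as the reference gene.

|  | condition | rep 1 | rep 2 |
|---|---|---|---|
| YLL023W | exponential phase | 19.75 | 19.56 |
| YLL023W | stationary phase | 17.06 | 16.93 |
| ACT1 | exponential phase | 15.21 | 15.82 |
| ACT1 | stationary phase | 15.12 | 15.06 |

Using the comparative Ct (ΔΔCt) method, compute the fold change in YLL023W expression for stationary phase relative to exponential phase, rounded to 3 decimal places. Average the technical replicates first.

4.708

Mean Ct: YLL023W exponential phase 19.655; YLL023W stationary phase 16.995; ACT1 exponential phase 15.515; ACT1 stationary phase 15.090
ΔCt(exponential phase) = 19.655 − 15.515 = 4.140
ΔCt(stationary phase) = 16.995 − 15.090 = 1.905
ΔΔCt = 1.905 − 4.140 = -2.235
Fold change = 2^(−(-2.235)) = 2^2.235 = 4.7076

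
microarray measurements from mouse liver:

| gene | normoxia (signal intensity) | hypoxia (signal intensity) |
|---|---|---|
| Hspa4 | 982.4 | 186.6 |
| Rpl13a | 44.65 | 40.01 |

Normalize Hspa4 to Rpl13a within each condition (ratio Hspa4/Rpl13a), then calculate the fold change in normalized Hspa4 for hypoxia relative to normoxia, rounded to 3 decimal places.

0.212

Hspa4/Rpl13a (normoxia) = 982.4 / 44.65 = 22.002
Hspa4/Rpl13a (hypoxia) = 186.6 / 40.01 = 4.6638
Fold change = 4.6638 / 22.002 = 0.2120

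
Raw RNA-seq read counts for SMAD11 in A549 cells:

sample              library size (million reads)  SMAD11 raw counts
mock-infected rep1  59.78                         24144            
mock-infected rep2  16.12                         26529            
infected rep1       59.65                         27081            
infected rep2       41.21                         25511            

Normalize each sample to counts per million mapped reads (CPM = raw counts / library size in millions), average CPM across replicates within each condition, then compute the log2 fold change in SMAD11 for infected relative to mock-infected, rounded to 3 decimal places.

CPM(mock-infected rep1) = 24144 / 59.78 = 403.8809
CPM(mock-infected rep2) = 26529 / 16.12 = 1645.7196
CPM(infected rep1) = 27081 / 59.65 = 453.9983
CPM(infected rep2) = 25511 / 41.21 = 619.0488
mean CPM(mock-infected) = 1024.8002; mean CPM(infected) = 536.5235
Fold change = 536.5235 / 1024.8002 = 0.52354
log2(0.52354) = -0.9336

-0.934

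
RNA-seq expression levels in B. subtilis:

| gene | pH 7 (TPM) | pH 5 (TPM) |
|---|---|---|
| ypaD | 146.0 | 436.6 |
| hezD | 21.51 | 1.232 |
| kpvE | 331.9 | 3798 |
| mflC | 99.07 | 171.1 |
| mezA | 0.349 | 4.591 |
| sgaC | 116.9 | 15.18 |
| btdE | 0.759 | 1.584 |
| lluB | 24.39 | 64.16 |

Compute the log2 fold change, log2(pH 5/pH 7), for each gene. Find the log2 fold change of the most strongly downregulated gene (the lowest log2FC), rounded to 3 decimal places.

-4.126

log2(436.6/146.0) = 1.580  (ypaD)
log2(1.232/21.51) = -4.126  (hezD)
log2(3798/331.9) = 3.516  (kpvE)
log2(171.1/99.07) = 0.788  (mflC)
log2(4.591/0.349) = 3.718  (mezA)
log2(15.18/116.9) = -2.945  (sgaC)
log2(1.584/0.759) = 1.061  (btdE)
log2(64.16/24.39) = 1.395  (lluB)
hezD is most strongly downregulated.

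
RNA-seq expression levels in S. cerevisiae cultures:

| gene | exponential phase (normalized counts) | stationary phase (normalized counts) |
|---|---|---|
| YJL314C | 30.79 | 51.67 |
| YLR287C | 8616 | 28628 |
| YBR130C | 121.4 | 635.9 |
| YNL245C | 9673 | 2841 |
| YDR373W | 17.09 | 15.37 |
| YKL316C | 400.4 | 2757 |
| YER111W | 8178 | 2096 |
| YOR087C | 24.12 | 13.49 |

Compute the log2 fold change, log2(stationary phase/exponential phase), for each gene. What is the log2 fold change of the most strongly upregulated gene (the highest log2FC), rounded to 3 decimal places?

log2(51.67/30.79) = 0.747  (YJL314C)
log2(28628/8616) = 1.732  (YLR287C)
log2(635.9/121.4) = 2.389  (YBR130C)
log2(2841/9673) = -1.768  (YNL245C)
log2(15.37/17.09) = -0.153  (YDR373W)
log2(2757/400.4) = 2.784  (YKL316C)
log2(2096/8178) = -1.964  (YER111W)
log2(13.49/24.12) = -0.838  (YOR087C)
YKL316C is most strongly upregulated.

2.784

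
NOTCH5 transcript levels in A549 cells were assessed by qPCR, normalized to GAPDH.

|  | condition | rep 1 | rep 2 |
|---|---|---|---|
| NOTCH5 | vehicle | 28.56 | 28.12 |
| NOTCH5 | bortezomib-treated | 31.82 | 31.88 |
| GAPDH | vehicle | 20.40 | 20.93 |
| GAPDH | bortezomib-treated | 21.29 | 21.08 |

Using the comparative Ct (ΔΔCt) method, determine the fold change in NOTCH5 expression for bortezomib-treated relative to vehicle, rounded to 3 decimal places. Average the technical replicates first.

Mean Ct: NOTCH5 vehicle 28.340; NOTCH5 bortezomib-treated 31.850; GAPDH vehicle 20.665; GAPDH bortezomib-treated 21.185
ΔCt(vehicle) = 28.340 − 20.665 = 7.675
ΔCt(bortezomib-treated) = 31.850 − 21.185 = 10.665
ΔΔCt = 10.665 − 7.675 = 2.990
Fold change = 2^(−2.990) = 0.1259

0.126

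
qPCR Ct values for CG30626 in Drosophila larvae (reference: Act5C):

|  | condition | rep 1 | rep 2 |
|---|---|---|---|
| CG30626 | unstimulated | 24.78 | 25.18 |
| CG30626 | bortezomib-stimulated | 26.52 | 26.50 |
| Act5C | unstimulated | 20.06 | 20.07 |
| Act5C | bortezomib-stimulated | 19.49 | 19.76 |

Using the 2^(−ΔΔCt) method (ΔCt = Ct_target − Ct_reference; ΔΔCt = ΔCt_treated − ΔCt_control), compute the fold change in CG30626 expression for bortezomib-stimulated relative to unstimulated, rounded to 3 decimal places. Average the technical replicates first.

0.255

Mean Ct: CG30626 unstimulated 24.980; CG30626 bortezomib-stimulated 26.510; Act5C unstimulated 20.065; Act5C bortezomib-stimulated 19.625
ΔCt(unstimulated) = 24.980 − 20.065 = 4.915
ΔCt(bortezomib-stimulated) = 26.510 − 19.625 = 6.885
ΔΔCt = 6.885 − 4.915 = 1.970
Fold change = 2^(−1.970) = 0.2553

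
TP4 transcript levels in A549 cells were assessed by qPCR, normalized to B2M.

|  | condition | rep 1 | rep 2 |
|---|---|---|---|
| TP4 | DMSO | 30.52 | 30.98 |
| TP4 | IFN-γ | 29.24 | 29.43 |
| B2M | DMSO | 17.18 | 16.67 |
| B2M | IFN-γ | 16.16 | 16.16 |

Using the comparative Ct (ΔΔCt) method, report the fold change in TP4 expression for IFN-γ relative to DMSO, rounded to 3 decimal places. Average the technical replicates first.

1.569

Mean Ct: TP4 DMSO 30.750; TP4 IFN-γ 29.335; B2M DMSO 16.925; B2M IFN-γ 16.160
ΔCt(DMSO) = 30.750 − 16.925 = 13.825
ΔCt(IFN-γ) = 29.335 − 16.160 = 13.175
ΔΔCt = 13.175 − 13.825 = -0.650
Fold change = 2^(−(-0.650)) = 2^0.650 = 1.5692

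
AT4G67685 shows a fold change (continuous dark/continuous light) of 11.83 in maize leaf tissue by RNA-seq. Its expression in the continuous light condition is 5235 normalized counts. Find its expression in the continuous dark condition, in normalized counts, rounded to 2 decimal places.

continuous dark expression = 5235 × 11.83 = 61930.05

61930.05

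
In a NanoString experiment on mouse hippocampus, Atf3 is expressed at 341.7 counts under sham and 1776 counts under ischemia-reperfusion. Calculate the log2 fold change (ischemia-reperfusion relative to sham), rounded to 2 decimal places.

Fold change = 1776 / 341.7 = 5.1975
log2(5.1975) = 2.378

2.38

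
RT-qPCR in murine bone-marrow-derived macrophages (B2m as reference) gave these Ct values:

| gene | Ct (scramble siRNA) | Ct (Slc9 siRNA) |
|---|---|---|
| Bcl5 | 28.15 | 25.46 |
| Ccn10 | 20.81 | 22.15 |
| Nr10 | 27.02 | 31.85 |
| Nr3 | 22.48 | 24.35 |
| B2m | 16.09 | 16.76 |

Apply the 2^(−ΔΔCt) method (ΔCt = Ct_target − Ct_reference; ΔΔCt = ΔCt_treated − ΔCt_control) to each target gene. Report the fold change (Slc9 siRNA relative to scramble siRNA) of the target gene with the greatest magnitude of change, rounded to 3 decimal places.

0.056

Bcl5: ΔΔCt = (25.46−16.76) − (28.15−16.09) = 8.70 − 12.06 = -3.36; fold change = 2^3.36 = 10.267
Ccn10: ΔΔCt = (22.15−16.76) − (20.81−16.09) = 5.39 − 4.72 = 0.67; fold change = 2^-0.67 = 0.629
Nr10: ΔΔCt = (31.85−16.76) − (27.02−16.09) = 15.09 − 10.93 = 4.16; fold change = 2^-4.16 = 0.056
Nr3: ΔΔCt = (24.35−16.76) − (22.48−16.09) = 7.59 − 6.39 = 1.20; fold change = 2^-1.20 = 0.435
Nr10 has the largest |ΔΔCt| = 4.16.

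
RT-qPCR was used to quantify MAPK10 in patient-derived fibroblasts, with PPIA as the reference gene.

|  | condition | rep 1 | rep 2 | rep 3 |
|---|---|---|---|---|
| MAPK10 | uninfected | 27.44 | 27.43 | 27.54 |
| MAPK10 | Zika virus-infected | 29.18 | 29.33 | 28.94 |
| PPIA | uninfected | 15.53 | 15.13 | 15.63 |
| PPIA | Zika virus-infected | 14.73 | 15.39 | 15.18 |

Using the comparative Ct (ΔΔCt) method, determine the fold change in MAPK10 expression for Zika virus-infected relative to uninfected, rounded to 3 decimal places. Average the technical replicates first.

Mean Ct: MAPK10 uninfected 27.470; MAPK10 Zika virus-infected 29.150; PPIA uninfected 15.430; PPIA Zika virus-infected 15.100
ΔCt(uninfected) = 27.470 − 15.430 = 12.040
ΔCt(Zika virus-infected) = 29.150 − 15.100 = 14.050
ΔΔCt = 14.050 − 12.040 = 2.010
Fold change = 2^(−2.010) = 0.2483

0.248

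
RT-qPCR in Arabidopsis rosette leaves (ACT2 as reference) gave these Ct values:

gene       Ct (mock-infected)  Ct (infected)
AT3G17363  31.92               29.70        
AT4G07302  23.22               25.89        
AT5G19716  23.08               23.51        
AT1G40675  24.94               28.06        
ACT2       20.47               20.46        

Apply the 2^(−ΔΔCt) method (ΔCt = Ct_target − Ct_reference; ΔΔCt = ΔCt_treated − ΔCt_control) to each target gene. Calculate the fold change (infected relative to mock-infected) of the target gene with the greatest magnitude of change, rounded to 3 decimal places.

0.114

AT3G17363: ΔΔCt = (29.70−20.46) − (31.92−20.47) = 9.24 − 11.45 = -2.21; fold change = 2^2.21 = 4.627
AT4G07302: ΔΔCt = (25.89−20.46) − (23.22−20.47) = 5.43 − 2.75 = 2.68; fold change = 2^-2.68 = 0.156
AT5G19716: ΔΔCt = (23.51−20.46) − (23.08−20.47) = 3.05 − 2.61 = 0.44; fold change = 2^-0.44 = 0.737
AT1G40675: ΔΔCt = (28.06−20.46) − (24.94−20.47) = 7.60 − 4.47 = 3.13; fold change = 2^-3.13 = 0.114
AT1G40675 has the largest |ΔΔCt| = 3.13.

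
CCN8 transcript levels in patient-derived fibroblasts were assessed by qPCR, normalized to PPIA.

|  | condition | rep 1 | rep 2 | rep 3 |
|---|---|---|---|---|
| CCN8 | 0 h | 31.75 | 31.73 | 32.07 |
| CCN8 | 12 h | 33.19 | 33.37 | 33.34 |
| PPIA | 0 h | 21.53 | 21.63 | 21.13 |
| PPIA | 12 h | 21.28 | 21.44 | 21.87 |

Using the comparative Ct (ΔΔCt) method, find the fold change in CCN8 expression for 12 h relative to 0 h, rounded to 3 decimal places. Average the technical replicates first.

Mean Ct: CCN8 0 h 31.850; CCN8 12 h 33.300; PPIA 0 h 21.430; PPIA 12 h 21.530
ΔCt(0 h) = 31.850 − 21.430 = 10.420
ΔCt(12 h) = 33.300 − 21.530 = 11.770
ΔΔCt = 11.770 − 10.420 = 1.350
Fold change = 2^(−1.350) = 0.3923

0.392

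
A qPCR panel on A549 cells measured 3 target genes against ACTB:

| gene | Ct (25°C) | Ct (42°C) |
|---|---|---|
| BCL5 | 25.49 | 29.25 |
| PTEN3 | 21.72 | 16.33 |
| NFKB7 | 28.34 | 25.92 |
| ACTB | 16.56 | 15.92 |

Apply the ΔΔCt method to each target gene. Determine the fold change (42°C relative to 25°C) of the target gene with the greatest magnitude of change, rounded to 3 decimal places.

BCL5: ΔΔCt = (29.25−15.92) − (25.49−16.56) = 13.33 − 8.93 = 4.40; fold change = 2^-4.40 = 0.047
PTEN3: ΔΔCt = (16.33−15.92) − (21.72−16.56) = 0.41 − 5.16 = -4.75; fold change = 2^4.75 = 26.909
NFKB7: ΔΔCt = (25.92−15.92) − (28.34−16.56) = 10.00 − 11.78 = -1.78; fold change = 2^1.78 = 3.434
PTEN3 has the largest |ΔΔCt| = 4.75.

26.909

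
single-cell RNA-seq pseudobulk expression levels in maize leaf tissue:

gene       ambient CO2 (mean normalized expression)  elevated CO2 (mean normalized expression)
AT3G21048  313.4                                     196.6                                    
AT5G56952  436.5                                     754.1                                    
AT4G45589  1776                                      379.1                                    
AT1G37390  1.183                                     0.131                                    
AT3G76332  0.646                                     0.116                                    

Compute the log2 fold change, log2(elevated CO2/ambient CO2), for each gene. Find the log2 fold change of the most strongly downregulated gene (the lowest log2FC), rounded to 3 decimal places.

log2(196.6/313.4) = -0.673  (AT3G21048)
log2(754.1/436.5) = 0.789  (AT5G56952)
log2(379.1/1776) = -2.228  (AT4G45589)
log2(0.131/1.183) = -3.175  (AT1G37390)
log2(0.116/0.646) = -2.477  (AT3G76332)
AT1G37390 is most strongly downregulated.

-3.175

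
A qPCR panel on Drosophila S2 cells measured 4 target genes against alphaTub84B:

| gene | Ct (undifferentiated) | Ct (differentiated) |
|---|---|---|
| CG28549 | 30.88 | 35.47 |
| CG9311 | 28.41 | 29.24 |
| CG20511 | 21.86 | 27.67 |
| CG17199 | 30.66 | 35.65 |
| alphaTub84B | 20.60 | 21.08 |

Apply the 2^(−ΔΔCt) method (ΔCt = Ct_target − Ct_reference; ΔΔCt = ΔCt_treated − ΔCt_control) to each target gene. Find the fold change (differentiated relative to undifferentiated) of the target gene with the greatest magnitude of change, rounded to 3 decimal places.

0.025

CG28549: ΔΔCt = (35.47−21.08) − (30.88−20.60) = 14.39 − 10.28 = 4.11; fold change = 2^-4.11 = 0.058
CG9311: ΔΔCt = (29.24−21.08) − (28.41−20.60) = 8.16 − 7.81 = 0.35; fold change = 2^-0.35 = 0.785
CG20511: ΔΔCt = (27.67−21.08) − (21.86−20.60) = 6.59 − 1.26 = 5.33; fold change = 2^-5.33 = 0.025
CG17199: ΔΔCt = (35.65−21.08) − (30.66−20.60) = 14.57 − 10.06 = 4.51; fold change = 2^-4.51 = 0.044
CG20511 has the largest |ΔΔCt| = 5.33.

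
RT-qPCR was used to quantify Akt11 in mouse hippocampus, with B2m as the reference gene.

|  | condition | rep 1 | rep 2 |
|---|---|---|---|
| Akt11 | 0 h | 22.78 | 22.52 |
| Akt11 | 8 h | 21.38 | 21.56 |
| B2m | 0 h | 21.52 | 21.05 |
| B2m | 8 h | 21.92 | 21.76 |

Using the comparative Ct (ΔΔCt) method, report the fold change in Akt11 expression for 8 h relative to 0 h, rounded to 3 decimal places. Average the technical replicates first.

3.329

Mean Ct: Akt11 0 h 22.650; Akt11 8 h 21.470; B2m 0 h 21.285; B2m 8 h 21.840
ΔCt(0 h) = 22.650 − 21.285 = 1.365
ΔCt(8 h) = 21.470 − 21.840 = -0.370
ΔΔCt = -0.370 − 1.365 = -1.735
Fold change = 2^(−(-1.735)) = 2^1.735 = 3.3288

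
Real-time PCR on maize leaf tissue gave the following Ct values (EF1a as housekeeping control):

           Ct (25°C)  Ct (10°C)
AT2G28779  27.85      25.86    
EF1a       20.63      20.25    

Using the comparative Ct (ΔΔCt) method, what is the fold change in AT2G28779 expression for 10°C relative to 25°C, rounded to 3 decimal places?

3.053

ΔCt(25°C) = 27.850 − 20.630 = 7.220
ΔCt(10°C) = 25.860 − 20.250 = 5.610
ΔΔCt = 5.610 − 7.220 = -1.610
Fold change = 2^(−(-1.610)) = 2^1.610 = 3.0525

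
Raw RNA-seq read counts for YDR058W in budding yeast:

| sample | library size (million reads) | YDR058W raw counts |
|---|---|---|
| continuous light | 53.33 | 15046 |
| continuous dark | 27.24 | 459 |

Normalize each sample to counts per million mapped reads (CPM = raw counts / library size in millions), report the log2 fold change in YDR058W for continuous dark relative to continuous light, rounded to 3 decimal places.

-4.066

CPM(continuous light) = 15046 / 53.33 = 282.1301
CPM(continuous dark) = 459 / 27.24 = 16.8502
Fold change = 16.8502 / 282.1301 = 0.05972
log2(0.05972) = -4.0655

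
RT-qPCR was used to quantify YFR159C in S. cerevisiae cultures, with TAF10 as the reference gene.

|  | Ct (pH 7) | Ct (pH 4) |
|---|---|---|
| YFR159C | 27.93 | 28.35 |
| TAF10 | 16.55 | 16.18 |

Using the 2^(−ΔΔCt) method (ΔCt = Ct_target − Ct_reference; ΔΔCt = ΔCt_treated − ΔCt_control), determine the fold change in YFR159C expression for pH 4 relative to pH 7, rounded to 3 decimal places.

0.578

ΔCt(pH 7) = 27.930 − 16.550 = 11.380
ΔCt(pH 4) = 28.350 − 16.180 = 12.170
ΔΔCt = 12.170 − 11.380 = 0.790
Fold change = 2^(−0.790) = 0.5783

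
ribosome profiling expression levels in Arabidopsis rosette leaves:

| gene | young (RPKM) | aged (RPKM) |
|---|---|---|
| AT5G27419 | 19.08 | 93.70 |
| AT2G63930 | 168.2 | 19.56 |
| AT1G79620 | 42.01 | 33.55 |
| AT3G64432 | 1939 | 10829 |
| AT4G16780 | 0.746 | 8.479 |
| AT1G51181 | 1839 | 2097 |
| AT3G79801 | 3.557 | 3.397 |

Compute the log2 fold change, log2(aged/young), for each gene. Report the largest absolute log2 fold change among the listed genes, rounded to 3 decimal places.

3.507

log2(93.70/19.08) = 2.296  (AT5G27419)
log2(19.56/168.2) = -3.104  (AT2G63930)
log2(33.55/42.01) = -0.324  (AT1G79620)
log2(10829/1939) = 2.482  (AT3G64432)
log2(8.479/0.746) = 3.507  (AT4G16780)
log2(2097/1839) = 0.189  (AT1G51181)
log2(3.397/3.557) = -0.066  (AT3G79801)
The largest magnitude belongs to AT4G16780.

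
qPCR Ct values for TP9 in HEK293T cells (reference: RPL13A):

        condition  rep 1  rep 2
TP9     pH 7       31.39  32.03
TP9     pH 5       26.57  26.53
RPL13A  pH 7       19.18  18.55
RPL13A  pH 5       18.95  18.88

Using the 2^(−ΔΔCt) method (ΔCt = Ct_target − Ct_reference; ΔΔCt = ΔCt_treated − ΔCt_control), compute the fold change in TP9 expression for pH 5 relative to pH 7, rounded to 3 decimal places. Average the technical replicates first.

37.014

Mean Ct: TP9 pH 7 31.710; TP9 pH 5 26.550; RPL13A pH 7 18.865; RPL13A pH 5 18.915
ΔCt(pH 7) = 31.710 − 18.865 = 12.845
ΔCt(pH 5) = 26.550 − 18.915 = 7.635
ΔΔCt = 7.635 − 12.845 = -5.210
Fold change = 2^(−(-5.210)) = 2^5.210 = 37.0140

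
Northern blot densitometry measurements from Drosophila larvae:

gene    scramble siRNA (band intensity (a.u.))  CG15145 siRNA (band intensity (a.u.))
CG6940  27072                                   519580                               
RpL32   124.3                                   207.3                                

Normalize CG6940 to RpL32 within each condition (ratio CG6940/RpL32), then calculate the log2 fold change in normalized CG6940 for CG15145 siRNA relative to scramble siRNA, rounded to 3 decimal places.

CG6940/RpL32 (scramble siRNA) = 27072 / 124.3 = 217.8
CG6940/RpL32 (CG15145 siRNA) = 519580 / 207.3 = 2506.4
Fold change = 2506.4 / 217.8 = 11.5081
log2(11.5081) = 3.5246

3.525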